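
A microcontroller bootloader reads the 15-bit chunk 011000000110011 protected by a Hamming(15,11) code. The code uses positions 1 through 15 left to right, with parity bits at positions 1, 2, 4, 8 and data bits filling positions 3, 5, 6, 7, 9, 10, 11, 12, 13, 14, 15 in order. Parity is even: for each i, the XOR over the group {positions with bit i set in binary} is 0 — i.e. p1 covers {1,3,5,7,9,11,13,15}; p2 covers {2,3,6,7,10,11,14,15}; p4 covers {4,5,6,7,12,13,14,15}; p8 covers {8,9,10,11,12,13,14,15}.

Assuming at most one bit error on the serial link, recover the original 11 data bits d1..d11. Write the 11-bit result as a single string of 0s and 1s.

10000110011

s1 (pos 1,3,5,7,9,11,13,15): 0⊕1⊕0⊕0⊕0⊕1⊕0⊕1 = 1
s2 (pos 2,3,6,7,10,11,14,15): 1⊕1⊕0⊕0⊕1⊕1⊕1⊕1 = 0
s4 (pos 4,5,6,7,12,13,14,15): 0⊕0⊕0⊕0⊕0⊕0⊕1⊕1 = 0
s8 (pos 8,9,10,11,12,13,14,15): 0⊕0⊕1⊕1⊕0⊕0⊕1⊕1 = 0
Syndrome s8…s1 = 0001 → error at position 1.
Flip position 1: 011000000110011 → 111000000110011
Read data bits from positions 3,5,6,7,9,10,11,12,13,14,15: 10000110011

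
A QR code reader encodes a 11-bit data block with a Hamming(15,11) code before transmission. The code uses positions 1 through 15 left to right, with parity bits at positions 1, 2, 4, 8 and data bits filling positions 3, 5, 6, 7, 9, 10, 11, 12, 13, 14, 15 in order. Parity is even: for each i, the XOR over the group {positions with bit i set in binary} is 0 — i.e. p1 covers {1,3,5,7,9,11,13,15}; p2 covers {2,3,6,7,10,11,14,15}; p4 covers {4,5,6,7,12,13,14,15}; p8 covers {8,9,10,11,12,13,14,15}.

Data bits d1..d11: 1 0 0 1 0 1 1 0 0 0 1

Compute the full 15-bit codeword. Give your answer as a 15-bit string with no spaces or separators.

Place data at non-parity positions: p1 p2 1 p4 0 0 1 p8 0 1 1 0 0 0 1
p1 (pos 1,3,5,7,9,11,13,15): XOR of data positions = 1⊕0⊕1⊕0⊕1⊕0⊕1 = 0
p2 (pos 2,3,6,7,10,11,14,15): XOR of data positions = 1⊕0⊕1⊕1⊕1⊕0⊕1 = 1
p4 (pos 4,5,6,7,12,13,14,15): XOR of data positions = 0⊕0⊕1⊕0⊕0⊕0⊕1 = 0
p8 (pos 8,9,10,11,12,13,14,15): XOR of data positions = 0⊕1⊕1⊕0⊕0⊕0⊕1 = 1
Codeword: 011000110110001

011000110110001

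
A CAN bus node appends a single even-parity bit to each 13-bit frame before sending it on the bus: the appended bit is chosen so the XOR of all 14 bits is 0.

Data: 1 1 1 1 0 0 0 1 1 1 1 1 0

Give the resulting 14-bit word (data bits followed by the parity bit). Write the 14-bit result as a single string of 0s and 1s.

XOR of the 13 data bits: 1⊕1⊕1⊕1⊕0⊕0⊕0⊕1⊕1⊕1⊕1⊕1⊕0 = 1
Parity bit = 1 (so all 14 bits XOR to 0).

11110001111101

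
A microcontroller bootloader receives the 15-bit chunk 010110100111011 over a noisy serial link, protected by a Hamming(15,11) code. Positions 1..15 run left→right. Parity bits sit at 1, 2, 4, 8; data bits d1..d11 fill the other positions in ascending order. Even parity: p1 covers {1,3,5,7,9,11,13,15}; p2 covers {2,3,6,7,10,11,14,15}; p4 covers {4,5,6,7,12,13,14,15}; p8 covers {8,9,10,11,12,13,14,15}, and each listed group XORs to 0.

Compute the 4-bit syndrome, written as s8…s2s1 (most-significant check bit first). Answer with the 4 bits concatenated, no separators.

s1 (pos 1,3,5,7,9,11,13,15): 0⊕0⊕1⊕1⊕0⊕1⊕0⊕1 = 0
s2 (pos 2,3,6,7,10,11,14,15): 1⊕0⊕0⊕1⊕1⊕1⊕1⊕1 = 0
s4 (pos 4,5,6,7,12,13,14,15): 1⊕1⊕0⊕1⊕1⊕0⊕1⊕1 = 0
s8 (pos 8,9,10,11,12,13,14,15): 0⊕0⊕1⊕1⊕1⊕0⊕1⊕1 = 1
Syndrome s8…s1 = 1000 → error at position 8.

1000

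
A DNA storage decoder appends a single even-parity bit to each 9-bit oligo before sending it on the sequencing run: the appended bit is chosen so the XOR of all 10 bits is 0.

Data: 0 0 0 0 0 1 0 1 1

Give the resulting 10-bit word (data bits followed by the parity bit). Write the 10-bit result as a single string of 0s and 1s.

0000010111

XOR of the 9 data bits: 0⊕0⊕0⊕0⊕0⊕1⊕0⊕1⊕1 = 1
Parity bit = 1 (so all 10 bits XOR to 0).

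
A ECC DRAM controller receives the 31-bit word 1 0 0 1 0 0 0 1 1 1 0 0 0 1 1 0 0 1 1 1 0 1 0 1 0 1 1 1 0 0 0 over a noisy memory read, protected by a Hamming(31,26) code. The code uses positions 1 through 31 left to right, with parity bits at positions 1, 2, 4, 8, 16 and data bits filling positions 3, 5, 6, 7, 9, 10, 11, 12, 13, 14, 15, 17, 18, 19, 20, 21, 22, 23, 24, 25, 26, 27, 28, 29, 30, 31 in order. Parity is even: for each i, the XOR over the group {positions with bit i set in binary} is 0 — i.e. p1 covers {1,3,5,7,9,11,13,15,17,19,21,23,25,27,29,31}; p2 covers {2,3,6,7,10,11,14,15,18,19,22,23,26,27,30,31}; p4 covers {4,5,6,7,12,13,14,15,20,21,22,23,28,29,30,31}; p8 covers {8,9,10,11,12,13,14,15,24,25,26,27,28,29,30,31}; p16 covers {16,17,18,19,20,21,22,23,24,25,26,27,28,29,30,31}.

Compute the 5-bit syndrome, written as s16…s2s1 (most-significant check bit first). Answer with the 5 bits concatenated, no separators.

s1 (pos 1,3,5,7,9,11,13,15,17,19,21,23,25,27,29,31): 1⊕0⊕0⊕0⊕1⊕0⊕0⊕1⊕0⊕1⊕0⊕0⊕0⊕1⊕0⊕0 = 1
s2 (pos 2,3,6,7,10,11,14,15,18,19,22,23,26,27,30,31): 0⊕0⊕0⊕0⊕1⊕0⊕1⊕1⊕1⊕1⊕1⊕0⊕1⊕1⊕0⊕0 = 0
s4 (pos 4,5,6,7,12,13,14,15,20,21,22,23,28,29,30,31): 1⊕0⊕0⊕0⊕0⊕0⊕1⊕1⊕1⊕0⊕1⊕0⊕1⊕0⊕0⊕0 = 0
s8 (pos 8,9,10,11,12,13,14,15,24,25,26,27,28,29,30,31): 1⊕1⊕1⊕0⊕0⊕0⊕1⊕1⊕1⊕0⊕1⊕1⊕1⊕0⊕0⊕0 = 1
s16 (pos 16,17,18,19,20,21,22,23,24,25,26,27,28,29,30,31): 0⊕0⊕1⊕1⊕1⊕0⊕1⊕0⊕1⊕0⊕1⊕1⊕1⊕0⊕0⊕0 = 0
Syndrome s16…s1 = 01001 → error at position 9.

01001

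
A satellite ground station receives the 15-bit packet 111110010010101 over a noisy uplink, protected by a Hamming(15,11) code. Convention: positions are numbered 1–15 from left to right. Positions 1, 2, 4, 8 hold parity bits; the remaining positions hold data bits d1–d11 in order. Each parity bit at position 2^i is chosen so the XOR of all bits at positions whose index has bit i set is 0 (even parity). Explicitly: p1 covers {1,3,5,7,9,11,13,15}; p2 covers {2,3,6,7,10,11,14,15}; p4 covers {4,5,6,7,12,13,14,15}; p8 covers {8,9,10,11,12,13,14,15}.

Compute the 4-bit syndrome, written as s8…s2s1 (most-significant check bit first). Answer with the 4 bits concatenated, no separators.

0000

s1 (pos 1,3,5,7,9,11,13,15): 1⊕1⊕1⊕0⊕0⊕1⊕1⊕1 = 0
s2 (pos 2,3,6,7,10,11,14,15): 1⊕1⊕0⊕0⊕0⊕1⊕0⊕1 = 0
s4 (pos 4,5,6,7,12,13,14,15): 1⊕1⊕0⊕0⊕0⊕1⊕0⊕1 = 0
s8 (pos 8,9,10,11,12,13,14,15): 1⊕0⊕0⊕1⊕0⊕1⊕0⊕1 = 0
Syndrome s8…s1 = 0000 → no error.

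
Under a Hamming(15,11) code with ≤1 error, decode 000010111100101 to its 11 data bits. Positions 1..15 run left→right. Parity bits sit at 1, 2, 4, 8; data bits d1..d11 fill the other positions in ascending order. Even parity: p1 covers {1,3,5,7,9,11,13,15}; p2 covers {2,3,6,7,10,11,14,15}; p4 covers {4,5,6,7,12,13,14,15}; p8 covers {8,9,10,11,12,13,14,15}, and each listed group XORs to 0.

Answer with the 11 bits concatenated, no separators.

s1 (pos 1,3,5,7,9,11,13,15): 0⊕0⊕1⊕1⊕1⊕0⊕1⊕1 = 1
s2 (pos 2,3,6,7,10,11,14,15): 0⊕0⊕0⊕1⊕1⊕0⊕0⊕1 = 1
s4 (pos 4,5,6,7,12,13,14,15): 0⊕1⊕0⊕1⊕0⊕1⊕0⊕1 = 0
s8 (pos 8,9,10,11,12,13,14,15): 1⊕1⊕1⊕0⊕0⊕1⊕0⊕1 = 1
Syndrome s8…s1 = 1011 → error at position 11.
Flip position 11: 000010111100101 → 000010111110101
Read data bits from positions 3,5,6,7,9,10,11,12,13,14,15: 01011110101

01011110101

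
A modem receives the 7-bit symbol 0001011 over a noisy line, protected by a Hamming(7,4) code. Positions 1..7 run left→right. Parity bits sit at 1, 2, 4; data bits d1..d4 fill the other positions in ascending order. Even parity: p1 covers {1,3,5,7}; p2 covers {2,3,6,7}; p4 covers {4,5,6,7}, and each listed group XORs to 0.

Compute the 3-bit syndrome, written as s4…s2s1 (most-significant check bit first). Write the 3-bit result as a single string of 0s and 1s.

101

s1 (pos 1,3,5,7): 0⊕0⊕0⊕1 = 1
s2 (pos 2,3,6,7): 0⊕0⊕1⊕1 = 0
s4 (pos 4,5,6,7): 1⊕0⊕1⊕1 = 1
Syndrome s4…s1 = 101 → error at position 5.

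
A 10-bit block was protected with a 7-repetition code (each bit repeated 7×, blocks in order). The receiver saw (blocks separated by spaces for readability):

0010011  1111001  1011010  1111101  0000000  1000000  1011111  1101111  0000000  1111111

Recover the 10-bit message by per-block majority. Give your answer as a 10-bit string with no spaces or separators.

Block 1 (0010011): 3 ones → 0
Block 2 (1111001): 5 ones → 1
Block 3 (1011010): 4 ones → 1
Block 4 (1111101): 6 ones → 1
Block 5 (0000000): 0 ones → 0
Block 6 (1000000): 1 one → 0
Block 7 (1011111): 6 ones → 1
Block 8 (1101111): 6 ones → 1
Block 9 (0000000): 0 ones → 0
Block 10 (1111111): 7 ones → 1

0111001101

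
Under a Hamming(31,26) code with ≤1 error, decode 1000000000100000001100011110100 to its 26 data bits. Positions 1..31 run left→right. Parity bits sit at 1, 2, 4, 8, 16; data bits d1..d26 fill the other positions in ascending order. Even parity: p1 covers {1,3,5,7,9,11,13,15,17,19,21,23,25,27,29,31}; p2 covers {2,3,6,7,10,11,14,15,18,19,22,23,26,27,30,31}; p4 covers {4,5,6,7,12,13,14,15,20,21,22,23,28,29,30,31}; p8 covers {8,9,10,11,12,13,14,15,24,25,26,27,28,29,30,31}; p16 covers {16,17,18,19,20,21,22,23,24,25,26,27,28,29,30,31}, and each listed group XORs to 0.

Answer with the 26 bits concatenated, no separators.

s1 (pos 1,3,5,7,9,11,13,15,17,19,21,23,25,27,29,31): 1⊕0⊕0⊕0⊕0⊕1⊕0⊕0⊕0⊕1⊕0⊕0⊕1⊕1⊕1⊕0 = 0
s2 (pos 2,3,6,7,10,11,14,15,18,19,22,23,26,27,30,31): 0⊕0⊕0⊕0⊕0⊕1⊕0⊕0⊕0⊕1⊕0⊕0⊕1⊕1⊕0⊕0 = 0
s4 (pos 4,5,6,7,12,13,14,15,20,21,22,23,28,29,30,31): 0⊕0⊕0⊕0⊕0⊕0⊕0⊕0⊕1⊕0⊕0⊕0⊕0⊕1⊕0⊕0 = 0
s8 (pos 8,9,10,11,12,13,14,15,24,25,26,27,28,29,30,31): 0⊕0⊕0⊕1⊕0⊕0⊕0⊕0⊕1⊕1⊕1⊕1⊕0⊕1⊕0⊕0 = 0
s16 (pos 16,17,18,19,20,21,22,23,24,25,26,27,28,29,30,31): 0⊕0⊕0⊕1⊕1⊕0⊕0⊕0⊕1⊕1⊕1⊕1⊕0⊕1⊕0⊕0 = 1
Syndrome s16…s1 = 10000 → error at position 16.
Flip position 16: 1000000000100000001100011110100 → 1000000000100001001100011110100
Read data bits from positions 3,5,6,7,9,10,11,12,13,14,15,17,18,19,20,21,22,23,24,25,26,27,28,29,30,31: 00000010000001100011110100

00000010000001100011110100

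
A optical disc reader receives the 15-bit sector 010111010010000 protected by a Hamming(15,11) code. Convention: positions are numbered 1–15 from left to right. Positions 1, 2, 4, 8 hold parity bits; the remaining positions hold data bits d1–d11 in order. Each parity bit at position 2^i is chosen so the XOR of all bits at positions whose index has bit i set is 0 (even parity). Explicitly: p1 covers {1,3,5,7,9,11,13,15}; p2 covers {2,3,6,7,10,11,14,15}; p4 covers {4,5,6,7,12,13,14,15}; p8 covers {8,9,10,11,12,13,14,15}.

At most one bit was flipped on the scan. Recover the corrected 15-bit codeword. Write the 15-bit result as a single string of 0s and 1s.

010110010010000

s1 (pos 1,3,5,7,9,11,13,15): 0⊕0⊕1⊕0⊕0⊕1⊕0⊕0 = 0
s2 (pos 2,3,6,7,10,11,14,15): 1⊕0⊕1⊕0⊕0⊕1⊕0⊕0 = 1
s4 (pos 4,5,6,7,12,13,14,15): 1⊕1⊕1⊕0⊕0⊕0⊕0⊕0 = 1
s8 (pos 8,9,10,11,12,13,14,15): 1⊕0⊕0⊕1⊕0⊕0⊕0⊕0 = 0
Syndrome s8…s1 = 0110 → error at position 6.
Flip position 6: 010111010010000 → 010110010010000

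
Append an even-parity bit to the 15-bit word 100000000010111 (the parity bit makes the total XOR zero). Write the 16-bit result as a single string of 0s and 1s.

1000000000101111

XOR of the 15 data bits: 1⊕0⊕0⊕0⊕0⊕0⊕0⊕0⊕0⊕0⊕1⊕0⊕1⊕1⊕1 = 1
Parity bit = 1 (so all 16 bits XOR to 0).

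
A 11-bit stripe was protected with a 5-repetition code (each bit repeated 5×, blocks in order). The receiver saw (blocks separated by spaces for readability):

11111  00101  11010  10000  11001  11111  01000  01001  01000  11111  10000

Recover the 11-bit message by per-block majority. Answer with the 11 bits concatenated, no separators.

10101100010

Block 1 (11111): 5 ones → 1
Block 2 (00101): 2 ones → 0
Block 3 (11010): 3 ones → 1
Block 4 (10000): 1 one → 0
Block 5 (11001): 3 ones → 1
Block 6 (11111): 5 ones → 1
Block 7 (01000): 1 one → 0
Block 8 (01001): 2 ones → 0
Block 9 (01000): 1 one → 0
Block 10 (11111): 5 ones → 1
Block 11 (10000): 1 one → 0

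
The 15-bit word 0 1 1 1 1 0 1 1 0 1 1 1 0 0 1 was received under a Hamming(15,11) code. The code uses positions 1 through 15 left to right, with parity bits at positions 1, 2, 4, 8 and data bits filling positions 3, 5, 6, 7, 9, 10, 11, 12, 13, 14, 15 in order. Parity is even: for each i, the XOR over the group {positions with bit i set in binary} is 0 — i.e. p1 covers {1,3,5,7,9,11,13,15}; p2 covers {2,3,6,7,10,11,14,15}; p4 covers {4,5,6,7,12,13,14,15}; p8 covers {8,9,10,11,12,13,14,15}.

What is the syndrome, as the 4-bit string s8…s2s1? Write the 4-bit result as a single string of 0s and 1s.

s1 (pos 1,3,5,7,9,11,13,15): 0⊕1⊕1⊕1⊕0⊕1⊕0⊕1 = 1
s2 (pos 2,3,6,7,10,11,14,15): 1⊕1⊕0⊕1⊕1⊕1⊕0⊕1 = 0
s4 (pos 4,5,6,7,12,13,14,15): 1⊕1⊕0⊕1⊕1⊕0⊕0⊕1 = 1
s8 (pos 8,9,10,11,12,13,14,15): 1⊕0⊕1⊕1⊕1⊕0⊕0⊕1 = 1
Syndrome s8…s1 = 1101 → error at position 13.

1101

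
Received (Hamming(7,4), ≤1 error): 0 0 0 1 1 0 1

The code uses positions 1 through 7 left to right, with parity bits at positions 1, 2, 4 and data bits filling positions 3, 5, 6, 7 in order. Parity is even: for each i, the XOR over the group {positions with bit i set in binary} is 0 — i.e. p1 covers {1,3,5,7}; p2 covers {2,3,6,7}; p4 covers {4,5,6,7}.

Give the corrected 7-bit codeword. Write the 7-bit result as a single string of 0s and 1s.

s1 (pos 1,3,5,7): 0⊕0⊕1⊕1 = 0
s2 (pos 2,3,6,7): 0⊕0⊕0⊕1 = 1
s4 (pos 4,5,6,7): 1⊕1⊕0⊕1 = 1
Syndrome s4…s1 = 110 → error at position 6.
Flip position 6: 0001101 → 0001111

0001111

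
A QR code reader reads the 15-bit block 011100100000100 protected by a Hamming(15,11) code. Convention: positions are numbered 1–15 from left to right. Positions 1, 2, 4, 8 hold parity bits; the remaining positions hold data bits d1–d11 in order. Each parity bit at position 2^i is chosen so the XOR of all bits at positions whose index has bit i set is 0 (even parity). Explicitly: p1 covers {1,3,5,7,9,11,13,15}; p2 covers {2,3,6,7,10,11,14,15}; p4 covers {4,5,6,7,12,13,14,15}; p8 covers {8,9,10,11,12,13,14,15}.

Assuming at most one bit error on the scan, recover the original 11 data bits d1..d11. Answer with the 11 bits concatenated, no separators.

s1 (pos 1,3,5,7,9,11,13,15): 0⊕1⊕0⊕1⊕0⊕0⊕1⊕0 = 1
s2 (pos 2,3,6,7,10,11,14,15): 1⊕1⊕0⊕1⊕0⊕0⊕0⊕0 = 1
s4 (pos 4,5,6,7,12,13,14,15): 1⊕0⊕0⊕1⊕0⊕1⊕0⊕0 = 1
s8 (pos 8,9,10,11,12,13,14,15): 0⊕0⊕0⊕0⊕0⊕1⊕0⊕0 = 1
Syndrome s8…s1 = 1111 → error at position 15.
Flip position 15: 011100100000100 → 011100100000101
Read data bits from positions 3,5,6,7,9,10,11,12,13,14,15: 10010000101

10010000101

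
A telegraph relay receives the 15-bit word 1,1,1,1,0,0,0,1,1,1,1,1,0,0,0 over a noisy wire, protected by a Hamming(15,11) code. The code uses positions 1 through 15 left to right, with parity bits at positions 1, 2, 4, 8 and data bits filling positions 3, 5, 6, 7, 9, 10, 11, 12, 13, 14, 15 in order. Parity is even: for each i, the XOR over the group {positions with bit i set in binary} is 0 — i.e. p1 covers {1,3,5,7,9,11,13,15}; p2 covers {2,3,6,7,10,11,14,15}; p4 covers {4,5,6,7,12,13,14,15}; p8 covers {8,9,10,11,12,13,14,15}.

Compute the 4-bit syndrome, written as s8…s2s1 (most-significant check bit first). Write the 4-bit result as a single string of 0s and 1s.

1000

s1 (pos 1,3,5,7,9,11,13,15): 1⊕1⊕0⊕0⊕1⊕1⊕0⊕0 = 0
s2 (pos 2,3,6,7,10,11,14,15): 1⊕1⊕0⊕0⊕1⊕1⊕0⊕0 = 0
s4 (pos 4,5,6,7,12,13,14,15): 1⊕0⊕0⊕0⊕1⊕0⊕0⊕0 = 0
s8 (pos 8,9,10,11,12,13,14,15): 1⊕1⊕1⊕1⊕1⊕0⊕0⊕0 = 1
Syndrome s8…s1 = 1000 → error at position 8.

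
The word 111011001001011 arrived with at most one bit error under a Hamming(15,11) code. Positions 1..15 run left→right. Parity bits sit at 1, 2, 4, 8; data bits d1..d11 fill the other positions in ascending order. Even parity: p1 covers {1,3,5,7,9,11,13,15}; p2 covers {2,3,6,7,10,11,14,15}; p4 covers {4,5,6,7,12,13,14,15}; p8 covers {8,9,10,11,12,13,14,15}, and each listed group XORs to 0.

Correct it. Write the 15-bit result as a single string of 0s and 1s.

111011101001011

s1 (pos 1,3,5,7,9,11,13,15): 1⊕1⊕1⊕0⊕1⊕0⊕0⊕1 = 1
s2 (pos 2,3,6,7,10,11,14,15): 1⊕1⊕1⊕0⊕0⊕0⊕1⊕1 = 1
s4 (pos 4,5,6,7,12,13,14,15): 0⊕1⊕1⊕0⊕1⊕0⊕1⊕1 = 1
s8 (pos 8,9,10,11,12,13,14,15): 0⊕1⊕0⊕0⊕1⊕0⊕1⊕1 = 0
Syndrome s8…s1 = 0111 → error at position 7.
Flip position 7: 111011001001011 → 111011101001011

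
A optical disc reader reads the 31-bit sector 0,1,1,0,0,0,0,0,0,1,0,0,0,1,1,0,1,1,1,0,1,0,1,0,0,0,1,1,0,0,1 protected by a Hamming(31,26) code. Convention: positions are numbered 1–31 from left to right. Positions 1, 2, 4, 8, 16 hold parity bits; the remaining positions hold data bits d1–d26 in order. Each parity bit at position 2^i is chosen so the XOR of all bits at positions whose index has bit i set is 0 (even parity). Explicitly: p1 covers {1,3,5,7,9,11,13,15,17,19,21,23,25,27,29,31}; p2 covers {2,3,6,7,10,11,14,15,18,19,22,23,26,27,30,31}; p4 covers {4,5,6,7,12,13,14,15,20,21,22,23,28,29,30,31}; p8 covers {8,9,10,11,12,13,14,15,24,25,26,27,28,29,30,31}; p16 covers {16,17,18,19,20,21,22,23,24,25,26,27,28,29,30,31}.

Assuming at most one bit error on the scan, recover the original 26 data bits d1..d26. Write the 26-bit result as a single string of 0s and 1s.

10000100011111010100011001

s1 (pos 1,3,5,7,9,11,13,15,17,19,21,23,25,27,29,31): 0⊕1⊕0⊕0⊕0⊕0⊕0⊕1⊕1⊕1⊕1⊕1⊕0⊕1⊕0⊕1 = 0
s2 (pos 2,3,6,7,10,11,14,15,18,19,22,23,26,27,30,31): 1⊕1⊕0⊕0⊕1⊕0⊕1⊕1⊕1⊕1⊕0⊕1⊕0⊕1⊕0⊕1 = 0
s4 (pos 4,5,6,7,12,13,14,15,20,21,22,23,28,29,30,31): 0⊕0⊕0⊕0⊕0⊕0⊕1⊕1⊕0⊕1⊕0⊕1⊕1⊕0⊕0⊕1 = 0
s8 (pos 8,9,10,11,12,13,14,15,24,25,26,27,28,29,30,31): 0⊕0⊕1⊕0⊕0⊕0⊕1⊕1⊕0⊕0⊕0⊕1⊕1⊕0⊕0⊕1 = 0
s16 (pos 16,17,18,19,20,21,22,23,24,25,26,27,28,29,30,31): 0⊕1⊕1⊕1⊕0⊕1⊕0⊕1⊕0⊕0⊕0⊕1⊕1⊕0⊕0⊕1 = 0
Syndrome s16…s1 = 00000 → no error.
Read data bits from positions 3,5,6,7,9,10,11,12,13,14,15,17,18,19,20,21,22,23,24,25,26,27,28,29,30,31: 10000100011111010100011001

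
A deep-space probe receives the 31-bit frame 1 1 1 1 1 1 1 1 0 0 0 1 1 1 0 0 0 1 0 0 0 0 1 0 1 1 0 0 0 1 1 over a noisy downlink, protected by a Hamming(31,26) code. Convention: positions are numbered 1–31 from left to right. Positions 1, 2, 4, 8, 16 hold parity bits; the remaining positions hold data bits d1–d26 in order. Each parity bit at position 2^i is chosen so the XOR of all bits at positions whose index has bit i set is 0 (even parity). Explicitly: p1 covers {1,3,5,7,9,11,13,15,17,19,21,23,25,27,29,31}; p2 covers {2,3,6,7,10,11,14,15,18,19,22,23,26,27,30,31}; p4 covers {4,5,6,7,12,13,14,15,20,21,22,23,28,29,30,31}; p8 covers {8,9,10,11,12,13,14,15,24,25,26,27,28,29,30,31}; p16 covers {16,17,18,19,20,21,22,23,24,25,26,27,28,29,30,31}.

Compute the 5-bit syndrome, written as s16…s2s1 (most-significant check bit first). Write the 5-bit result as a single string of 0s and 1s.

00000

s1 (pos 1,3,5,7,9,11,13,15,17,19,21,23,25,27,29,31): 1⊕1⊕1⊕1⊕0⊕0⊕1⊕0⊕0⊕0⊕0⊕1⊕1⊕0⊕0⊕1 = 0
s2 (pos 2,3,6,7,10,11,14,15,18,19,22,23,26,27,30,31): 1⊕1⊕1⊕1⊕0⊕0⊕1⊕0⊕1⊕0⊕0⊕1⊕1⊕0⊕1⊕1 = 0
s4 (pos 4,5,6,7,12,13,14,15,20,21,22,23,28,29,30,31): 1⊕1⊕1⊕1⊕1⊕1⊕1⊕0⊕0⊕0⊕0⊕1⊕0⊕0⊕1⊕1 = 0
s8 (pos 8,9,10,11,12,13,14,15,24,25,26,27,28,29,30,31): 1⊕0⊕0⊕0⊕1⊕1⊕1⊕0⊕0⊕1⊕1⊕0⊕0⊕0⊕1⊕1 = 0
s16 (pos 16,17,18,19,20,21,22,23,24,25,26,27,28,29,30,31): 0⊕0⊕1⊕0⊕0⊕0⊕0⊕1⊕0⊕1⊕1⊕0⊕0⊕0⊕1⊕1 = 0
Syndrome s16…s1 = 00000 → no error.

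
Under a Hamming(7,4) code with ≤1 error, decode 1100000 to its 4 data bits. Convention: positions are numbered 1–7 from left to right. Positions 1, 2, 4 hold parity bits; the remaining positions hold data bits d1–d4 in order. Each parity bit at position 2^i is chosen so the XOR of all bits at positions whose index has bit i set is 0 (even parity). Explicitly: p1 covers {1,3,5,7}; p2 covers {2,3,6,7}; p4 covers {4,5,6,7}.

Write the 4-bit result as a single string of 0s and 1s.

1000

s1 (pos 1,3,5,7): 1⊕0⊕0⊕0 = 1
s2 (pos 2,3,6,7): 1⊕0⊕0⊕0 = 1
s4 (pos 4,5,6,7): 0⊕0⊕0⊕0 = 0
Syndrome s4…s1 = 011 → error at position 3.
Flip position 3: 1100000 → 1110000
Read data bits from positions 3,5,6,7: 1000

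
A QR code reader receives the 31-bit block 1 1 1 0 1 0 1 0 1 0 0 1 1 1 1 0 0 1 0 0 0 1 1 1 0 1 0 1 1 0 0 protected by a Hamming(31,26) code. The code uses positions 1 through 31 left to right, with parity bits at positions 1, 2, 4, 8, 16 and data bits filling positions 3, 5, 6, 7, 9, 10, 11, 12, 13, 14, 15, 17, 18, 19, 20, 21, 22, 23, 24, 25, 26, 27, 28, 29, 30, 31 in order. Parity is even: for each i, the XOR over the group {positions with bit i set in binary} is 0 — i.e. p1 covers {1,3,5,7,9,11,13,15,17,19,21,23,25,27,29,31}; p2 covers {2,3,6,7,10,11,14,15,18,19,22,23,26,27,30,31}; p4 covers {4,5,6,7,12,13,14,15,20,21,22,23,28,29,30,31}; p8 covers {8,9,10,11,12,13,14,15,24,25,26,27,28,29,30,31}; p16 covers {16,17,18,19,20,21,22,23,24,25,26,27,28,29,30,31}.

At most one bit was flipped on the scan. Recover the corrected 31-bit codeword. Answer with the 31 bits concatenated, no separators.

1110101010011110010001110111100

s1 (pos 1,3,5,7,9,11,13,15,17,19,21,23,25,27,29,31): 1⊕1⊕1⊕1⊕1⊕0⊕1⊕1⊕0⊕0⊕0⊕1⊕0⊕0⊕1⊕0 = 1
s2 (pos 2,3,6,7,10,11,14,15,18,19,22,23,26,27,30,31): 1⊕1⊕0⊕1⊕0⊕0⊕1⊕1⊕1⊕0⊕1⊕1⊕1⊕0⊕0⊕0 = 1
s4 (pos 4,5,6,7,12,13,14,15,20,21,22,23,28,29,30,31): 0⊕1⊕0⊕1⊕1⊕1⊕1⊕1⊕0⊕0⊕1⊕1⊕1⊕1⊕0⊕0 = 0
s8 (pos 8,9,10,11,12,13,14,15,24,25,26,27,28,29,30,31): 0⊕1⊕0⊕0⊕1⊕1⊕1⊕1⊕1⊕0⊕1⊕0⊕1⊕1⊕0⊕0 = 1
s16 (pos 16,17,18,19,20,21,22,23,24,25,26,27,28,29,30,31): 0⊕0⊕1⊕0⊕0⊕0⊕1⊕1⊕1⊕0⊕1⊕0⊕1⊕1⊕0⊕0 = 1
Syndrome s16…s1 = 11011 → error at position 27.
Flip position 27: 1110101010011110010001110101100 → 1110101010011110010001110111100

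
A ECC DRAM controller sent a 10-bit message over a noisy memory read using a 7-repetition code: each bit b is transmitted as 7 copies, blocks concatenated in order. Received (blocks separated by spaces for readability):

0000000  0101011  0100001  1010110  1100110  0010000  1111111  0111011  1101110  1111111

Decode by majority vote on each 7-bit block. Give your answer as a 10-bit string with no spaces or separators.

0101101111

Block 1 (0000000): 0 ones → 0
Block 2 (0101011): 4 ones → 1
Block 3 (0100001): 2 ones → 0
Block 4 (1010110): 4 ones → 1
Block 5 (1100110): 4 ones → 1
Block 6 (0010000): 1 one → 0
Block 7 (1111111): 7 ones → 1
Block 8 (0111011): 5 ones → 1
Block 9 (1101110): 5 ones → 1
Block 10 (1111111): 7 ones → 1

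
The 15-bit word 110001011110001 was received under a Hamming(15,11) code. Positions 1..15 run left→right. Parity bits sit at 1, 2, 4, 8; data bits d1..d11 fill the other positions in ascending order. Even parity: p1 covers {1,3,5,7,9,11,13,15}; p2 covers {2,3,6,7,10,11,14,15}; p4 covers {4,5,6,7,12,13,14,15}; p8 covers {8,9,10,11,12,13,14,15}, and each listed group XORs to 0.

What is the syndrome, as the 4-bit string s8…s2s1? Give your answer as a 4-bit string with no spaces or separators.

1010

s1 (pos 1,3,5,7,9,11,13,15): 1⊕0⊕0⊕0⊕1⊕1⊕0⊕1 = 0
s2 (pos 2,3,6,7,10,11,14,15): 1⊕0⊕1⊕0⊕1⊕1⊕0⊕1 = 1
s4 (pos 4,5,6,7,12,13,14,15): 0⊕0⊕1⊕0⊕0⊕0⊕0⊕1 = 0
s8 (pos 8,9,10,11,12,13,14,15): 1⊕1⊕1⊕1⊕0⊕0⊕0⊕1 = 1
Syndrome s8…s1 = 1010 → error at position 10.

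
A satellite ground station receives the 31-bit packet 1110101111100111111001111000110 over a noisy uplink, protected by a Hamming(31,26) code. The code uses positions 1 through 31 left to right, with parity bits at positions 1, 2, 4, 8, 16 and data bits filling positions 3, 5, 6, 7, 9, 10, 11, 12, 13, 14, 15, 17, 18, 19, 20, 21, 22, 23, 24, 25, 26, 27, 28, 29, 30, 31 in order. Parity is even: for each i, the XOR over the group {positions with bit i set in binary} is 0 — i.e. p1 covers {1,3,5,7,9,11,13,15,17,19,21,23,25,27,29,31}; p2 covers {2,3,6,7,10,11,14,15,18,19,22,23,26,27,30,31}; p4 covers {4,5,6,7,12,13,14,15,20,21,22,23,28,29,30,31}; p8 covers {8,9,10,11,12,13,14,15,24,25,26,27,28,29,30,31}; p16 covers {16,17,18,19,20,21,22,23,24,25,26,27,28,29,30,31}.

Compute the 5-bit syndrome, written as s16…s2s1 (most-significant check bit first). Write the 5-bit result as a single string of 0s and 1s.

00000

s1 (pos 1,3,5,7,9,11,13,15,17,19,21,23,25,27,29,31): 1⊕1⊕1⊕1⊕1⊕1⊕0⊕1⊕1⊕1⊕0⊕1⊕1⊕0⊕1⊕0 = 0
s2 (pos 2,3,6,7,10,11,14,15,18,19,22,23,26,27,30,31): 1⊕1⊕0⊕1⊕1⊕1⊕1⊕1⊕1⊕1⊕1⊕1⊕0⊕0⊕1⊕0 = 0
s4 (pos 4,5,6,7,12,13,14,15,20,21,22,23,28,29,30,31): 0⊕1⊕0⊕1⊕0⊕0⊕1⊕1⊕0⊕0⊕1⊕1⊕0⊕1⊕1⊕0 = 0
s8 (pos 8,9,10,11,12,13,14,15,24,25,26,27,28,29,30,31): 1⊕1⊕1⊕1⊕0⊕0⊕1⊕1⊕1⊕1⊕0⊕0⊕0⊕1⊕1⊕0 = 0
s16 (pos 16,17,18,19,20,21,22,23,24,25,26,27,28,29,30,31): 1⊕1⊕1⊕1⊕0⊕0⊕1⊕1⊕1⊕1⊕0⊕0⊕0⊕1⊕1⊕0 = 0
Syndrome s16…s1 = 00000 → no error.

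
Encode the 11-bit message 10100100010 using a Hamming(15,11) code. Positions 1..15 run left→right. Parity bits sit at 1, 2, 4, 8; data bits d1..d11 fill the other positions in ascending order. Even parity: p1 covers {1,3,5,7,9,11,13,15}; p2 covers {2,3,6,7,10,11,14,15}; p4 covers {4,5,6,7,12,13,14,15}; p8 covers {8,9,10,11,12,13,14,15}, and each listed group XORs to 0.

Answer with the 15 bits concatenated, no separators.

Place data at non-parity positions: p1 p2 1 p4 0 1 0 p8 0 1 0 0 0 1 0
p1 (pos 1,3,5,7,9,11,13,15): XOR of data positions = 1⊕0⊕0⊕0⊕0⊕0⊕0 = 1
p2 (pos 2,3,6,7,10,11,14,15): XOR of data positions = 1⊕1⊕0⊕1⊕0⊕1⊕0 = 0
p4 (pos 4,5,6,7,12,13,14,15): XOR of data positions = 0⊕1⊕0⊕0⊕0⊕1⊕0 = 0
p8 (pos 8,9,10,11,12,13,14,15): XOR of data positions = 0⊕1⊕0⊕0⊕0⊕1⊕0 = 0
Codeword: 101001000100010

101001000100010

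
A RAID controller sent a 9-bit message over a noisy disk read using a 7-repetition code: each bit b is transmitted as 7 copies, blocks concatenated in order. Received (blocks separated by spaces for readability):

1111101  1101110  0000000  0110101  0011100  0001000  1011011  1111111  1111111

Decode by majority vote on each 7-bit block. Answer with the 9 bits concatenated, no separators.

Block 1 (1111101): 6 ones → 1
Block 2 (1101110): 5 ones → 1
Block 3 (0000000): 0 ones → 0
Block 4 (0110101): 4 ones → 1
Block 5 (0011100): 3 ones → 0
Block 6 (0001000): 1 one → 0
Block 7 (1011011): 5 ones → 1
Block 8 (1111111): 7 ones → 1
Block 9 (1111111): 7 ones → 1

110100111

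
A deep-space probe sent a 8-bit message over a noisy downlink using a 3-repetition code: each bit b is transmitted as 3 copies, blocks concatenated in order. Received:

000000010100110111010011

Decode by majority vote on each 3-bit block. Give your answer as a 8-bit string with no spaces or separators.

Block 1 (000): 0 ones → 0
Block 2 (000): 0 ones → 0
Block 3 (010): 1 one → 0
Block 4 (100): 1 one → 0
Block 5 (110): 2 ones → 1
Block 6 (111): 3 ones → 1
Block 7 (010): 1 one → 0
Block 8 (011): 2 ones → 1

00001101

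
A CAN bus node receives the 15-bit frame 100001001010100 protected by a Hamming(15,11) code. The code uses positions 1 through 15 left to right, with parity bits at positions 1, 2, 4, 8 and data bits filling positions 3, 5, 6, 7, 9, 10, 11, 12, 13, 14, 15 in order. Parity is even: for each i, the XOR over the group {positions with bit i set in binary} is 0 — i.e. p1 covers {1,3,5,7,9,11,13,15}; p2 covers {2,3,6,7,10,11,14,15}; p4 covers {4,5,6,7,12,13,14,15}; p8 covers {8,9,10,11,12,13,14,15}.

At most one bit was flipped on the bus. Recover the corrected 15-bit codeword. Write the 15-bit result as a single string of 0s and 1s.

s1 (pos 1,3,5,7,9,11,13,15): 1⊕0⊕0⊕0⊕1⊕1⊕1⊕0 = 0
s2 (pos 2,3,6,7,10,11,14,15): 0⊕0⊕1⊕0⊕0⊕1⊕0⊕0 = 0
s4 (pos 4,5,6,7,12,13,14,15): 0⊕0⊕1⊕0⊕0⊕1⊕0⊕0 = 0
s8 (pos 8,9,10,11,12,13,14,15): 0⊕1⊕0⊕1⊕0⊕1⊕0⊕0 = 1
Syndrome s8…s1 = 1000 → error at position 8.
Flip position 8: 100001001010100 → 100001011010100

100001011010100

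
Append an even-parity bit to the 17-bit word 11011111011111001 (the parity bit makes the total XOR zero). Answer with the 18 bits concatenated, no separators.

110111110111110011

XOR of the 17 data bits: 1⊕1⊕0⊕1⊕1⊕1⊕1⊕1⊕0⊕1⊕1⊕1⊕1⊕1⊕0⊕0⊕1 = 1
Parity bit = 1 (so all 18 bits XOR to 0).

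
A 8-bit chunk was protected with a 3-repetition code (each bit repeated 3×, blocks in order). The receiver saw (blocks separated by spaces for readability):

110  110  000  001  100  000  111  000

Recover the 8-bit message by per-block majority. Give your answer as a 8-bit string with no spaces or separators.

Block 1 (110): 2 ones → 1
Block 2 (110): 2 ones → 1
Block 3 (000): 0 ones → 0
Block 4 (001): 1 one → 0
Block 5 (100): 1 one → 0
Block 6 (000): 0 ones → 0
Block 7 (111): 3 ones → 1
Block 8 (000): 0 ones → 0

11000010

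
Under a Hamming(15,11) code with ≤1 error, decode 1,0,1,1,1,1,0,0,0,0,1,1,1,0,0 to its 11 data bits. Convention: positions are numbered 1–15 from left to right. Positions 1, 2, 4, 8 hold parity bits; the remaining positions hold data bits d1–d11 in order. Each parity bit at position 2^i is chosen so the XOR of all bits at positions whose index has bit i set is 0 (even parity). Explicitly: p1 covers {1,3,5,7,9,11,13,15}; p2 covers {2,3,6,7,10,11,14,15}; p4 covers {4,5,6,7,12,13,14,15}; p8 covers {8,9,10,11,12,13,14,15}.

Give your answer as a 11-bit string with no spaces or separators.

s1 (pos 1,3,5,7,9,11,13,15): 1⊕1⊕1⊕0⊕0⊕1⊕1⊕0 = 1
s2 (pos 2,3,6,7,10,11,14,15): 0⊕1⊕1⊕0⊕0⊕1⊕0⊕0 = 1
s4 (pos 4,5,6,7,12,13,14,15): 1⊕1⊕1⊕0⊕1⊕1⊕0⊕0 = 1
s8 (pos 8,9,10,11,12,13,14,15): 0⊕0⊕0⊕1⊕1⊕1⊕0⊕0 = 1
Syndrome s8…s1 = 1111 → error at position 15.
Flip position 15: 101111000011100 → 101111000011101
Read data bits from positions 3,5,6,7,9,10,11,12,13,14,15: 11100011101

11100011101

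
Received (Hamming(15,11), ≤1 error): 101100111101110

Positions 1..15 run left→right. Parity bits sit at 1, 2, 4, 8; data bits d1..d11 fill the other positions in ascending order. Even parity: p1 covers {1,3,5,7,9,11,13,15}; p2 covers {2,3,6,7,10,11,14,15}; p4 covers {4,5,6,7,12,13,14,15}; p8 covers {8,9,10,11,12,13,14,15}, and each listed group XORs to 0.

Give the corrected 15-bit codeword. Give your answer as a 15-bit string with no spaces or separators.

s1 (pos 1,3,5,7,9,11,13,15): 1⊕1⊕0⊕1⊕1⊕0⊕1⊕0 = 1
s2 (pos 2,3,6,7,10,11,14,15): 0⊕1⊕0⊕1⊕1⊕0⊕1⊕0 = 0
s4 (pos 4,5,6,7,12,13,14,15): 1⊕0⊕0⊕1⊕1⊕1⊕1⊕0 = 1
s8 (pos 8,9,10,11,12,13,14,15): 1⊕1⊕1⊕0⊕1⊕1⊕1⊕0 = 0
Syndrome s8…s1 = 0101 → error at position 5.
Flip position 5: 101100111101110 → 101110111101110

101110111101110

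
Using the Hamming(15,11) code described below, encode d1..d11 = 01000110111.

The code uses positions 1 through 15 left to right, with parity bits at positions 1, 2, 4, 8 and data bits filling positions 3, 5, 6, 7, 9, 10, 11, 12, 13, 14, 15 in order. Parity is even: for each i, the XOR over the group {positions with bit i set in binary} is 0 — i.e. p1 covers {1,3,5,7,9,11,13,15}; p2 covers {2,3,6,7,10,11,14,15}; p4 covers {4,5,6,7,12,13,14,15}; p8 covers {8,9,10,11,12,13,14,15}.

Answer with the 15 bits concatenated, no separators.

000010010110111

Place data at non-parity positions: p1 p2 0 p4 1 0 0 p8 0 1 1 0 1 1 1
p1 (pos 1,3,5,7,9,11,13,15): XOR of data positions = 0⊕1⊕0⊕0⊕1⊕1⊕1 = 0
p2 (pos 2,3,6,7,10,11,14,15): XOR of data positions = 0⊕0⊕0⊕1⊕1⊕1⊕1 = 0
p4 (pos 4,5,6,7,12,13,14,15): XOR of data positions = 1⊕0⊕0⊕0⊕1⊕1⊕1 = 0
p8 (pos 8,9,10,11,12,13,14,15): XOR of data positions = 0⊕1⊕1⊕0⊕1⊕1⊕1 = 1
Codeword: 000010010110111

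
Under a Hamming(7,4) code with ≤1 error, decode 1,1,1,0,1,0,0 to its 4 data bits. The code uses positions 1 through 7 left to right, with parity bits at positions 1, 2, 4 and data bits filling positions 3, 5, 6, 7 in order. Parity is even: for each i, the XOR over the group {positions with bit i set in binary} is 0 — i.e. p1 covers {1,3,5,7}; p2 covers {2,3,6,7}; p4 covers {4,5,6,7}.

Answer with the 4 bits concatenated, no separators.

1000

s1 (pos 1,3,5,7): 1⊕1⊕1⊕0 = 1
s2 (pos 2,3,6,7): 1⊕1⊕0⊕0 = 0
s4 (pos 4,5,6,7): 0⊕1⊕0⊕0 = 1
Syndrome s4…s1 = 101 → error at position 5.
Flip position 5: 1110100 → 1110000
Read data bits from positions 3,5,6,7: 1000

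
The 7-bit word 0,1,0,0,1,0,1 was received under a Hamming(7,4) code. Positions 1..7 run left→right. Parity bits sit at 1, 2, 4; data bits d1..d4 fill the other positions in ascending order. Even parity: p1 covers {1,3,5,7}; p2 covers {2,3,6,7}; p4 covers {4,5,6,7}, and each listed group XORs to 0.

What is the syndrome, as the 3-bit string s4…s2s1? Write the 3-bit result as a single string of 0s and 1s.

s1 (pos 1,3,5,7): 0⊕0⊕1⊕1 = 0
s2 (pos 2,3,6,7): 1⊕0⊕0⊕1 = 0
s4 (pos 4,5,6,7): 0⊕1⊕0⊕1 = 0
Syndrome s4…s1 = 000 → no error.

000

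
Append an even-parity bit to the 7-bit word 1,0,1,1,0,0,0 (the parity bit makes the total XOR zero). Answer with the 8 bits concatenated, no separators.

XOR of the 7 data bits: 1⊕0⊕1⊕1⊕0⊕0⊕0 = 1
Parity bit = 1 (so all 8 bits XOR to 0).

10110001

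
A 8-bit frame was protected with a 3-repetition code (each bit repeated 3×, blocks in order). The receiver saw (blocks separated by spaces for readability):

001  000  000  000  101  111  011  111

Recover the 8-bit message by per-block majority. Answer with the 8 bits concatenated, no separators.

Block 1 (001): 1 one → 0
Block 2 (000): 0 ones → 0
Block 3 (000): 0 ones → 0
Block 4 (000): 0 ones → 0
Block 5 (101): 2 ones → 1
Block 6 (111): 3 ones → 1
Block 7 (011): 2 ones → 1
Block 8 (111): 3 ones → 1

00001111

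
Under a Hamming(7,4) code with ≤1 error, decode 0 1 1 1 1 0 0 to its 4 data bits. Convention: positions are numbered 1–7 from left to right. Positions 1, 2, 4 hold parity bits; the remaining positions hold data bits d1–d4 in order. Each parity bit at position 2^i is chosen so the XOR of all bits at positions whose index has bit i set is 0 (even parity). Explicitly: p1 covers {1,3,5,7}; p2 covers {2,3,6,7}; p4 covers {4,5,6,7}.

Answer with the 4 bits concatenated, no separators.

1100

s1 (pos 1,3,5,7): 0⊕1⊕1⊕0 = 0
s2 (pos 2,3,6,7): 1⊕1⊕0⊕0 = 0
s4 (pos 4,5,6,7): 1⊕1⊕0⊕0 = 0
Syndrome s4…s1 = 000 → no error.
Read data bits from positions 3,5,6,7: 1100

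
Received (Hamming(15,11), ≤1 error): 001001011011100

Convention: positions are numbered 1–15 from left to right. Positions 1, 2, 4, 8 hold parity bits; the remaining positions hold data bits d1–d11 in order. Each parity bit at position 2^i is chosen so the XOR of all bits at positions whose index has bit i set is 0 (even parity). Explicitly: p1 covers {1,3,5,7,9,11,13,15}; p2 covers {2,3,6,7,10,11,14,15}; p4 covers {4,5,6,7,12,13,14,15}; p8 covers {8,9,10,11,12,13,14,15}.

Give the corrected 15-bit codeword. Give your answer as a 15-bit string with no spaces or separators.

s1 (pos 1,3,5,7,9,11,13,15): 0⊕1⊕0⊕0⊕1⊕1⊕1⊕0 = 0
s2 (pos 2,3,6,7,10,11,14,15): 0⊕1⊕1⊕0⊕0⊕1⊕0⊕0 = 1
s4 (pos 4,5,6,7,12,13,14,15): 0⊕0⊕1⊕0⊕1⊕1⊕0⊕0 = 1
s8 (pos 8,9,10,11,12,13,14,15): 1⊕1⊕0⊕1⊕1⊕1⊕0⊕0 = 1
Syndrome s8…s1 = 1110 → error at position 14.
Flip position 14: 001001011011100 → 001001011011110

001001011011110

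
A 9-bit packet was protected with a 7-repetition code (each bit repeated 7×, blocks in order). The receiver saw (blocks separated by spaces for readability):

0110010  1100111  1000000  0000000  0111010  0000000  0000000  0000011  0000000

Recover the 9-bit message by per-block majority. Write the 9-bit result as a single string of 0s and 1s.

Block 1 (0110010): 3 ones → 0
Block 2 (1100111): 5 ones → 1
Block 3 (1000000): 1 one → 0
Block 4 (0000000): 0 ones → 0
Block 5 (0111010): 4 ones → 1
Block 6 (0000000): 0 ones → 0
Block 7 (0000000): 0 ones → 0
Block 8 (0000011): 2 ones → 0
Block 9 (0000000): 0 ones → 0

010010000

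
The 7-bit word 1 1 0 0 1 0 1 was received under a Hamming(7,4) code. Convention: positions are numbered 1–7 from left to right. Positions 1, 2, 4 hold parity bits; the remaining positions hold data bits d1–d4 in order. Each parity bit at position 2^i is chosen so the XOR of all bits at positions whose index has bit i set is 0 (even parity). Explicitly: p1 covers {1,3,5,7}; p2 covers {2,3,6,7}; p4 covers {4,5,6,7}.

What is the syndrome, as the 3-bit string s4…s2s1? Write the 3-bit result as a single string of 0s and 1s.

s1 (pos 1,3,5,7): 1⊕0⊕1⊕1 = 1
s2 (pos 2,3,6,7): 1⊕0⊕0⊕1 = 0
s4 (pos 4,5,6,7): 0⊕1⊕0⊕1 = 0
Syndrome s4…s1 = 001 → error at position 1.

001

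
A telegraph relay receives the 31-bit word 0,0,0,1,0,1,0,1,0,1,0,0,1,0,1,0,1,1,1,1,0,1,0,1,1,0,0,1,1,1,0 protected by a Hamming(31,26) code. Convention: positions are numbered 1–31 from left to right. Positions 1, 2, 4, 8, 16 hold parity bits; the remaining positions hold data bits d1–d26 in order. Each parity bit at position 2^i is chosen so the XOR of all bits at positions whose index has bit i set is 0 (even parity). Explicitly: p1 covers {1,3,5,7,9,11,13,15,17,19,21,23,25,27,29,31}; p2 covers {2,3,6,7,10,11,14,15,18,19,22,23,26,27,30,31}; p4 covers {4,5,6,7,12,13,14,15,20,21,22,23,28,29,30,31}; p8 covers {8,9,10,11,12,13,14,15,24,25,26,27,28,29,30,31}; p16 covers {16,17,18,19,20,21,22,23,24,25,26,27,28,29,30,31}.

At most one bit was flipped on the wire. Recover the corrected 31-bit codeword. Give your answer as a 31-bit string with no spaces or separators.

0001010101001110111101011001110

s1 (pos 1,3,5,7,9,11,13,15,17,19,21,23,25,27,29,31): 0⊕0⊕0⊕0⊕0⊕0⊕1⊕1⊕1⊕1⊕0⊕0⊕1⊕0⊕1⊕0 = 0
s2 (pos 2,3,6,7,10,11,14,15,18,19,22,23,26,27,30,31): 0⊕0⊕1⊕0⊕1⊕0⊕0⊕1⊕1⊕1⊕1⊕0⊕0⊕0⊕1⊕0 = 1
s4 (pos 4,5,6,7,12,13,14,15,20,21,22,23,28,29,30,31): 1⊕0⊕1⊕0⊕0⊕1⊕0⊕1⊕1⊕0⊕1⊕0⊕1⊕1⊕1⊕0 = 1
s8 (pos 8,9,10,11,12,13,14,15,24,25,26,27,28,29,30,31): 1⊕0⊕1⊕0⊕0⊕1⊕0⊕1⊕1⊕1⊕0⊕0⊕1⊕1⊕1⊕0 = 1
s16 (pos 16,17,18,19,20,21,22,23,24,25,26,27,28,29,30,31): 0⊕1⊕1⊕1⊕1⊕0⊕1⊕0⊕1⊕1⊕0⊕0⊕1⊕1⊕1⊕0 = 0
Syndrome s16…s1 = 01110 → error at position 14.
Flip position 14: 0001010101001010111101011001110 → 0001010101001110111101011001110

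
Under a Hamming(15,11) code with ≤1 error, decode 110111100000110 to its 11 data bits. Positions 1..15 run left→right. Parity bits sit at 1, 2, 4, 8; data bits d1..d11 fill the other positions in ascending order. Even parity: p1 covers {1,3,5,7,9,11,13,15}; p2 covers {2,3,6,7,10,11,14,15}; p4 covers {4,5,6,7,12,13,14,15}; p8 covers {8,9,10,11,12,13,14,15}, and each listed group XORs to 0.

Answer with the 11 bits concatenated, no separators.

s1 (pos 1,3,5,7,9,11,13,15): 1⊕0⊕1⊕1⊕0⊕0⊕1⊕0 = 0
s2 (pos 2,3,6,7,10,11,14,15): 1⊕0⊕1⊕1⊕0⊕0⊕1⊕0 = 0
s4 (pos 4,5,6,7,12,13,14,15): 1⊕1⊕1⊕1⊕0⊕1⊕1⊕0 = 0
s8 (pos 8,9,10,11,12,13,14,15): 0⊕0⊕0⊕0⊕0⊕1⊕1⊕0 = 0
Syndrome s8…s1 = 0000 → no error.
Read data bits from positions 3,5,6,7,9,10,11,12,13,14,15: 01110000110

01110000110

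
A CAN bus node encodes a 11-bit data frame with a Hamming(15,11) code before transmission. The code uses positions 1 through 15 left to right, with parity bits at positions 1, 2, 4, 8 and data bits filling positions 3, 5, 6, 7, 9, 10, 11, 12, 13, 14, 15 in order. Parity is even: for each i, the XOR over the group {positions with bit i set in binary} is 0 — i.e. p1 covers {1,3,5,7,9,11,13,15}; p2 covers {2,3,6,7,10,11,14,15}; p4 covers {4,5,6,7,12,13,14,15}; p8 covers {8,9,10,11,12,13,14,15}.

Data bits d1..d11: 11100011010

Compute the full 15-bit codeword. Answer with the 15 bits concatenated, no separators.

Place data at non-parity positions: p1 p2 1 p4 1 1 0 p8 0 0 1 1 0 1 0
p1 (pos 1,3,5,7,9,11,13,15): XOR of data positions = 1⊕1⊕0⊕0⊕1⊕0⊕0 = 1
p2 (pos 2,3,6,7,10,11,14,15): XOR of data positions = 1⊕1⊕0⊕0⊕1⊕1⊕0 = 0
p4 (pos 4,5,6,7,12,13,14,15): XOR of data positions = 1⊕1⊕0⊕1⊕0⊕1⊕0 = 0
p8 (pos 8,9,10,11,12,13,14,15): XOR of data positions = 0⊕0⊕1⊕1⊕0⊕1⊕0 = 1
Codeword: 101011010011010

101011010011010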